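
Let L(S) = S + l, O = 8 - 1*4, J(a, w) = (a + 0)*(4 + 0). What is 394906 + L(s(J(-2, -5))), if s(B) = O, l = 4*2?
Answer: 394918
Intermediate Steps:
l = 8
J(a, w) = 4*a (J(a, w) = a*4 = 4*a)
O = 4 (O = 8 - 4 = 4)
s(B) = 4
L(S) = 8 + S (L(S) = S + 8 = 8 + S)
394906 + L(s(J(-2, -5))) = 394906 + (8 + 4) = 394906 + 12 = 394918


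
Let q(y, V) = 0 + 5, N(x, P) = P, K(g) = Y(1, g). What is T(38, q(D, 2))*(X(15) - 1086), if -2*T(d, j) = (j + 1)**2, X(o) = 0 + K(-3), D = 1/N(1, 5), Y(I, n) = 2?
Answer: 19512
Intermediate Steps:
K(g) = 2
D = 1/5 ≈ 0.20000
q(y, V) = 5
X(o) = 2 (X(o) = 0 + 2 = 2)
T(d, j) = -(1 + j)**2/2 (T(d, j) = -(j + 1)**2/2 = -(1 + j)**2/2)
T(38, q(D, 2))*(X(15) - 1086) = (-(1 + 5)**2/2)*(2 - 1086) = -1/2*6**2*(-1084) = -1/2*36*(-1084) = -18*(-1084) = 19512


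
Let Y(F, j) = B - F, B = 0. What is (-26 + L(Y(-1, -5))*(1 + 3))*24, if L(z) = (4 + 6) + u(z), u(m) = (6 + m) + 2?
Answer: 1200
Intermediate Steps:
u(m) = 8 + m
Y(F, j) = -F (Y(F, j) = 0 - F = -F)
L(z) = 18 + z (L(z) = (4 + 6) + (8 + z) = 10 + (8 + z) = 18 + z)
(-26 + L(Y(-1, -5))*(1 + 3))*24 = (-26 + (18 - 1*(-1))*(1 + 3))*24 = (-26 + (18 + 1)*4)*24 = (-26 + 19*4)*24 = (-26 + 76)*24 = 50*24 = 1200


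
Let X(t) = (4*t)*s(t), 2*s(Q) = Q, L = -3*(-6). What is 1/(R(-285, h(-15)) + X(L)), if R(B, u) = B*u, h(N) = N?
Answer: 1/4923 ≈ 0.00020313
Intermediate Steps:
L = 18
s(Q) = Q/2
X(t) = 2*t**2 (X(t) = (4*t)*(t/2) = 2*t**2)
1/(R(-285, h(-15)) + X(L)) = 1/(-285*(-15) + 2*18**2) = 1/(4275 + 2*324) = 1/(4275 + 648) = 1/4923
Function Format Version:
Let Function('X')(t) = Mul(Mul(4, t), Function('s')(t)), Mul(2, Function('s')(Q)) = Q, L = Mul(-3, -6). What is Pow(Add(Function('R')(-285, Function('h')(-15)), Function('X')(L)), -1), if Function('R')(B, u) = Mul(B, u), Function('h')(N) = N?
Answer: Rational(1, 4923) ≈ 0.00020313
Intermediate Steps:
L = 18
Function('s')(Q) = Mul(Rational(1, 2), Q)
Function('X')(t) = Mul(2, Pow(t, 2)) (Function('X')(t) = Mul(Mul(4, t), Mul(Rational(1, 2), t)) = Mul(2, Pow(t, 2)))
Pow(Add(Function('R')(-285, Function('h')(-15)), Function('X')(L)), -1) = Pow(Add(Mul(-285, -15), Mul(2, Pow(18, 2))), -1) = Pow(Add(4275, Mul(2, 324)), -1) = Pow(Add(4275, 648), -1) = Pow(4923, -1) = Rational(1, 4923)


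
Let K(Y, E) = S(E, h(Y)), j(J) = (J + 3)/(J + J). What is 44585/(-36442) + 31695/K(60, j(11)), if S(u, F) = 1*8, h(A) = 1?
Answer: 577336255/145768 ≈ 3960.7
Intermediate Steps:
j(J) = (3 + J)/(2*J) (j(J) = (3 + J)/((2*J)) = (3 + J)*(1/(2*J)) = (3 + J)/(2*J))
S(u, F) = 8
K(Y, E) = 8
44585/(-36442) + 31695/K(60, j(11)) = 44585/(-36442) + 31695/8 = 44585*(-1/36442) + 31695*(1/8) = -44585/36442 + 31695/8 = 577336255/145768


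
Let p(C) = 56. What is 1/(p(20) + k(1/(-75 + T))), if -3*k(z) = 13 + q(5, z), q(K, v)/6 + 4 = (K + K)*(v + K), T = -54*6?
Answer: -399/16073 ≈ -0.024824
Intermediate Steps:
T = -324
q(K, v) = -24 + 12*K*(K + v) (q(K, v) = -24 + 6*((K + K)*(v + K)) = -24 + 6*((2*K)*(K + v)) = -24 + 6*(2*K*(K + v)) = -24 + 12*K*(K + v))
k(z) = -289/3 - 20*z (k(z) = -(13 + (-24 + 12*5² + 12*5*z))/3 = -(13 + (-24 + 12*25 + 60*z))/3 = -(13 + (-24 + 300 + 60*z))/3 = -(13 + (276 + 60*z))/3 = -(289 + 60*z)/3 = -289/3 - 20*z)
1/(p(20) + k(1/(-75 + T))) = 1/(56 + (-289/3 - 20/(-75 - 324))) = 1/(56 + (-289/3 - 20/(-399))) = 1/(56 + (-289/3 - 20*(-1/399))) = 1/(56 + (-289/3 + 20/399)) = 1/(56 - 38417/399) = 1/(-16073/399) = -399/16073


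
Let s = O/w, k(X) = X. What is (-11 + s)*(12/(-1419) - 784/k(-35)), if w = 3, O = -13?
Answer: -811992/2365 ≈ -343.34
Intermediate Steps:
s = -13/3 ≈ -4.3333
(-11 + s)*(12/(-1419) - 784/k(-35)) = (-11 - 13/3)*(12/(-1419) - 784/(-35)) = -46*(12*(-1/1419) - 784*(-1/35))/3 = -46*(-4/473 + 112/5)/3 = -46/3*52956/2365 = -811992/2365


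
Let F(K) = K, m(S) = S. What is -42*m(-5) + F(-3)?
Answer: 207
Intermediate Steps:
-42*m(-5) + F(-3) = -42*(-5) - 3 = 210 - 3 = 207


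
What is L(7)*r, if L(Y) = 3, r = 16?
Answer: 48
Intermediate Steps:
L(7)*r = 3*16 = 48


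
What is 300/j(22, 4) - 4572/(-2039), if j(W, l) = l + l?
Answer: 162069/4078 ≈ 39.742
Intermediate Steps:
j(W, l) = 2*l
300/j(22, 4) - 4572/(-2039) = 300/((2*4)) - 4572/(-2039) = 300/8 - 4572*(-1/2039) = 300*(1/8) + 4572/2039 = 75/2 + 4572/2039 = 162069/4078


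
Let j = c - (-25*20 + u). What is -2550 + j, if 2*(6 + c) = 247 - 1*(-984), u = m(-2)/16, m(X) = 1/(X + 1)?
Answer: -23047/16 ≈ -1440.4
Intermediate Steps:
m(X) = 1/(1 + X)
u = -1/16 (u = 1/((1 - 2)*16) = (1/16)/(-1) = -1*1/16 = -1/16 ≈ -0.062500)
c = 1219/2 (c = -6 + (247 - 1*(-984))/2 = -6 + (247 + 984)/2 = -6 + (½)*1231 = -6 + 1231/2 = 1219/2 ≈ 609.50)
j = 17753/16 (j = 1219/2 - (-25*20 - 1/16) = 1219/2 - (-500 - 1/16) = 1219/2 - 1*(-8001/16) = 1219/2 + 8001/16 = 17753/16 ≈ 1109.6)
-2550 + j = -2550 + 17753/16 = -23047/16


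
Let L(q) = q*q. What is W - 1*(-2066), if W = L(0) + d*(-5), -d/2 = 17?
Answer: 2236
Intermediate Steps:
d = -34 (d = -2*17 = -34)
L(q) = q²
W = 170 (W = 0² - 34*(-5) = 0 + 170 = 170)
W - 1*(-2066) = 170 - 1*(-2066) = 170 + 2066 = 2236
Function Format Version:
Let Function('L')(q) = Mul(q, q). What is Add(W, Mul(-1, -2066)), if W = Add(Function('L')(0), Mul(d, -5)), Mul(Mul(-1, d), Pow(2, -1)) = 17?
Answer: 2236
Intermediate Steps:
d = -34 (d = Mul(-2, 17) = -34)
Function('L')(q) = Pow(q, 2)
W = 170 (W = Add(Pow(0, 2), Mul(-34, -5)) = Add(0, 170) = 170)
Add(W, Mul(-1, -2066)) = Add(170, Mul(-1, -2066)) = Add(170, 2066) = 2236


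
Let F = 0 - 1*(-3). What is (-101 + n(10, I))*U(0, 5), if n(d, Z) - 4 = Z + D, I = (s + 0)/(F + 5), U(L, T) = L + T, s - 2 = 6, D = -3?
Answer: -495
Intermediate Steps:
s = 8 (s = 2 + 6 = 8)
F = 3 (F = 0 + 3 = 3)
I = 1 (I = (8 + 0)/(3 + 5) = 8/8 = 8*(⅛) = 1)
n(d, Z) = 1 + Z (n(d, Z) = 4 + (Z - 3) = 4 + (-3 + Z) = 1 + Z)
(-101 + n(10, I))*U(0, 5) = (-101 + (1 + 1))*(0 + 5) = (-101 + 2)*5 = -99*5 = -495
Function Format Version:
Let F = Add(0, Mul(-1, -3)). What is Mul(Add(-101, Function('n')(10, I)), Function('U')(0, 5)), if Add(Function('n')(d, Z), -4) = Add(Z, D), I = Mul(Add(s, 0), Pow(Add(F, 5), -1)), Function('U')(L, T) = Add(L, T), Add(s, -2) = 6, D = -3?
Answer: -495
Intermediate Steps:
s = 8 (s = Add(2, 6) = 8)
F = 3 (F = Add(0, 3) = 3)
I = 1 (I = Mul(Add(8, 0), Pow(Add(3, 5), -1)) = Mul(8, Pow(8, -1)) = Mul(8, Rational(1, 8)) = 1)
Function('n')(d, Z) = Add(1, Z) (Function('n')(d, Z) = Add(4, Add(Z, -3)) = Add(4, Add(-3, Z)) = Add(1, Z))
Mul(Add(-101, Function('n')(10, I)), Function('U')(0, 5)) = Mul(Add(-101, Add(1, 1)), Add(0, 5)) = Mul(Add(-101, 2), 5) = Mul(-99, 5) = -495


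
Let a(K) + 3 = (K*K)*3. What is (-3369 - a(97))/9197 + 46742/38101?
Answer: -773838719/350414897 ≈ -2.2084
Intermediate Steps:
a(K) = -3 + 3*K**2 (a(K) = -3 + (K*K)*3 = -3 + K**2*3 = -3 + 3*K**2)
(-3369 - a(97))/9197 + 46742/38101 = (-3369 - (-3 + 3*97**2))/9197 + 46742/38101 = (-3369 - (-3 + 3*9409))*(1/9197) + 46742*(1/38101) = (-3369 - (-3 + 28227))*(1/9197) + 46742/38101 = (-3369 - 1*28224)*(1/9197) + 46742/38101 = (-3369 - 28224)*(1/9197) + 46742/38101 = -31593*1/9197 + 46742/38101 = -31593/9197 + 46742/38101 = -773838719/350414897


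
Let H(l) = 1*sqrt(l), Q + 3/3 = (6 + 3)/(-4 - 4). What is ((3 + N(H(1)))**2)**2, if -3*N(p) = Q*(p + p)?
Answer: 7890481/20736 ≈ 380.52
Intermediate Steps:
Q = -17/8 (Q = -1 + (6 + 3)/(-4 - 4) = -1 + 9/(-8) = -1 + 9*(-1/8) = -1 - 9/8 = -17/8 ≈ -2.1250)
H(l) = sqrt(l)
N(p) = 17*p/12 (N(p) = -(-17)*(p + p)/24 = -(-17)*2*p/24 = -(-17)*p/12 = 17*p/12)
((3 + N(H(1)))**2)**2 = ((3 + 17*sqrt(1)/12)**2)**2 = ((3 + (17/12)*1)**2)**2 = ((3 + 17/12)**2)**2 = ((53/12)**2)**2 = (2809/144)**2 = 7890481/20736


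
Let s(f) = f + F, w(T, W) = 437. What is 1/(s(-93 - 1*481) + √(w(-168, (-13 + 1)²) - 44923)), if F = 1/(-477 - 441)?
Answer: -483724494/315147806353 - 842724*I*√44486/315147806353 ≈ -0.0015349 - 0.000564*I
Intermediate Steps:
F = -1/918 (F = 1/(-918) = -1/918 ≈ -0.0010893)
s(f) = -1/918 + f (s(f) = f - 1/918 = -1/918 + f)
1/(s(-93 - 1*481) + √(w(-168, (-13 + 1)²) - 44923)) = 1/((-1/918 + (-93 - 1*481)) + √(437 - 44923)) = 1/((-1/918 + (-93 - 481)) + √(-44486)) = 1/((-1/918 - 574) + I*√44486) = 1/(-526933/918 + I*√44486)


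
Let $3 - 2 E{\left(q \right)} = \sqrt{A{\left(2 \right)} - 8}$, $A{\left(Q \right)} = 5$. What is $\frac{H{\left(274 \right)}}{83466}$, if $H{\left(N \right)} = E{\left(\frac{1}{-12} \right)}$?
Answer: $\frac{1}{55644} - \frac{i \sqrt{3}}{166932} \approx 1.7971 \cdot 10^{-5} - 1.0376 \cdot 10^{-5} i$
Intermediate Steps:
$E{\left(q \right)} = \frac{3}{2} - \frac{i \sqrt{3}}{2}$ ($E{\left(q \right)} = \frac{3}{2} - \frac{\sqrt{5 - 8}}{2} = \frac{3}{2} - \frac{\sqrt{-3}}{2} = \frac{3}{2} - \frac{i \sqrt{3}}{2}$)
$H{\left(N \right)} = \frac{3}{2} - \frac{i \sqrt{3}}{2}$
$\frac{H{\left(274 \right)}}{83466} = \frac{\frac{3}{2} - \frac{i \sqrt{3}}{2}}{83466} = \left(\frac{3}{2} - \frac{i \sqrt{3}}{2}\right) \frac{1}{83466} = \frac{1}{55644} - \frac{i \sqrt{3}}{166932}$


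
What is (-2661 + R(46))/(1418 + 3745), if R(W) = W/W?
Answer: -2660/5163 ≈ -0.51520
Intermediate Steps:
R(W) = 1
(-2661 + R(46))/(1418 + 3745) = (-2661 + 1)/(1418 + 3745) = -2660/5163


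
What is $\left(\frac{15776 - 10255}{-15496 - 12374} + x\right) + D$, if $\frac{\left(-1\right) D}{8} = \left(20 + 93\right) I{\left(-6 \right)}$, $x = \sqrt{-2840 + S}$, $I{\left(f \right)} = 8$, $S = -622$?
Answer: $- \frac{201561361}{27870} + i \sqrt{3462} \approx -7232.2 + 58.839 i$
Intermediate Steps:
$x = i \sqrt{3462}$ ($x = \sqrt{-2840 - 622} = \sqrt{-3462} = i \sqrt{3462} \approx 58.839 i$)
$D = -7232$ ($D = - 8 \left(20 + 93\right) 8 = - 8 \cdot 113 \cdot 8 = \left(-8\right) 904 = -7232$)
$\left(\frac{15776 - 10255}{-15496 - 12374} + x\right) + D = \left(\frac{15776 - 10255}{-15496 - 12374} + i \sqrt{3462}\right) - 7232 = \left(\frac{5521}{-27870} + i \sqrt{3462}\right) - 7232 = \left(5521 \left(- \frac{1}{27870}\right) + i \sqrt{3462}\right) - 7232 = \left(- \frac{5521}{27870} + i \sqrt{3462}\right) - 7232 = - \frac{201561361}{27870} + i \sqrt{3462}$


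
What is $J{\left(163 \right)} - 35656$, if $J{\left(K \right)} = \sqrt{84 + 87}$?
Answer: $-35656 + 3 \sqrt{19} \approx -35643.0$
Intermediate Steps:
$J{\left(K \right)} = 3 \sqrt{19}$ ($J{\left(K \right)} = \sqrt{171} = 3 \sqrt{19}$)
$J{\left(163 \right)} - 35656 = 3 \sqrt{19} - 35656 = -35656 + 3 \sqrt{19}$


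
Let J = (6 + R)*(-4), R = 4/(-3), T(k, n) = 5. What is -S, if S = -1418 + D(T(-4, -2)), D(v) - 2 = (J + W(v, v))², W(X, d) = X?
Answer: 11063/9 ≈ 1229.2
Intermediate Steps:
R = -4/3 (R = 4*(-⅓) = -4/3 ≈ -1.3333)
J = -56/3 (J = (6 - 4/3)*(-4) = (14/3)*(-4) = -56/3 ≈ -18.667)
D(v) = 2 + (-56/3 + v)²
S = -11063/9 (S = -1418 + (2 + (-56 + 3*5)²/9) = -1418 + (2 + (-56 + 15)²/9) = -1418 + (2 + (⅑)*(-41)²) = -1418 + (2 + (⅑)*1681) = -1418 + (2 + 1681/9) = -1418 + 1699/9 = -11063/9 ≈ -1229.2)
-S = -1*(-11063/9) = 11063/9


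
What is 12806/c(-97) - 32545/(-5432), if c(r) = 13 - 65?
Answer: -16967463/70616 ≈ -240.28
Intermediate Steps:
c(r) = -52
12806/c(-97) - 32545/(-5432) = 12806/(-52) - 32545/(-5432) = 12806*(-1/52) - 32545*(-1/5432) = -6403/26 + 32545/5432 = -16967463/70616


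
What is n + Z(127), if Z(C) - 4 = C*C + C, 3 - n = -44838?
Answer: 61101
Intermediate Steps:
n = 44841 (n = 3 - 1*(-44838) = 3 + 44838 = 44841)
Z(C) = 4 + C + C² (Z(C) = 4 + (C*C + C) = 4 + (C² + C) = 4 + (C + C²) = 4 + C + C²)
n + Z(127) = 44841 + (4 + 127 + 127²) = 44841 + (4 + 127 + 16129) = 44841 + 16260 = 61101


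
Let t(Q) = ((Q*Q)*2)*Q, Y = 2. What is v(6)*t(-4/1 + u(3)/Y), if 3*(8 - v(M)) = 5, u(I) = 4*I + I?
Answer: 6517/12 ≈ 543.08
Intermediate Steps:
u(I) = 5*I
t(Q) = 2*Q³ (t(Q) = (Q²*2)*Q = (2*Q²)*Q = 2*Q³)
v(M) = 19/3 (v(M) = 8 - ⅓*5 = 8 - 5/3 = 19/3)
v(6)*t(-4/1 + u(3)/Y) = 19*(2*(-4/1 + (5*3)/2)³)/3 = 19*(2*(-4*1 + 15*(½))³)/3 = 19*(2*(-4 + 15/2)³)/3 = 19*(2*(7/2)³)/3 = 19*(2*(343/8))/3 = (19/3)*(343/4) = 6517/12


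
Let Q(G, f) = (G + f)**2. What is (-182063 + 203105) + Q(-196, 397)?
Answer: 61443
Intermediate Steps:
(-182063 + 203105) + Q(-196, 397) = (-182063 + 203105) + (-196 + 397)**2 = 21042 + 201**2 = 21042 + 40401 = 61443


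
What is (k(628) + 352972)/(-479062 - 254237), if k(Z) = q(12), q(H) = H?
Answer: -352984/733299 ≈ -0.48136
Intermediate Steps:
k(Z) = 12
(k(628) + 352972)/(-479062 - 254237) = (12 + 352972)/(-479062 - 254237) = 352984/(-733299) = 352984*(-1/733299) = -352984/733299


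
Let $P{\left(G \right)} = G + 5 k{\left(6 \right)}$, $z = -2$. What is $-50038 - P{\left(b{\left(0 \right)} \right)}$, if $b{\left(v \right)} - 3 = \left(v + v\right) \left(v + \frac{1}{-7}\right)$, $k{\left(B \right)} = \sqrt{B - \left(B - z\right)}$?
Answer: $-50041 - 5 i \sqrt{2} \approx -50041.0 - 7.0711 i$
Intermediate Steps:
$k{\left(B \right)} = i \sqrt{2}$ ($k{\left(B \right)} = \sqrt{B - \left(2 + B\right)} = \sqrt{-2} = i \sqrt{2}$)
$b{\left(v \right)} = 3 + 2 v \left(- \frac{1}{7} + v\right)$ ($b{\left(v \right)} = 3 + \left(v + v\right) \left(v + \frac{1}{-7}\right) = 3 + 2 v \left(v - \frac{1}{7}\right) = 3 + 2 v \left(- \frac{1}{7} + v\right)$)
$P{\left(G \right)} = G + 5 i \sqrt{2}$
$-50038 - P{\left(b{\left(0 \right)} \right)} = -50038 - \left(\left(3 + 2 \cdot 0^{2} - 0\right) + 5 i \sqrt{2}\right) = -50038 - \left(\left(3 + 2 \cdot 0 + 0\right) + 5 i \sqrt{2}\right) = -50038 - \left(\left(3 + 0 + 0\right) + 5 i \sqrt{2}\right) = -50038 - \left(3 + 5 i \sqrt{2}\right) = -50041 - 5 i \sqrt{2}$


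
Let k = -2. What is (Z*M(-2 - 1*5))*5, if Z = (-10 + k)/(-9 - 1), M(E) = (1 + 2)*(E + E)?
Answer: -252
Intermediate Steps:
M(E) = 6*E (M(E) = 3*(2*E) = 6*E)
Z = 6/5 (Z = (-10 - 2)/(-9 - 1) = -12/(-10) = -12*(-⅒) = 6/5 ≈ 1.2000)
(Z*M(-2 - 1*5))*5 = (6*(6*(-2 - 1*5))/5)*5 = (6*(6*(-2 - 5))/5)*5 = (6*(6*(-7))/5)*5 = ((6/5)*(-42))*5 = -252/5*5 = -252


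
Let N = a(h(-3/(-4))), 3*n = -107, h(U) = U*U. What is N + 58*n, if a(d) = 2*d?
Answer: -49621/24 ≈ -2067.5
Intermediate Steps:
h(U) = U²
n = -107/3 (n = (⅓)*(-107) = -107/3 ≈ -35.667)
N = 9/8 (N = 2*(-3/(-4))² = 2*(-3*(-¼))² = 2*(¾)² = 2*(9/16) = 9/8 ≈ 1.1250)
N + 58*n = 9/8 + 58*(-107/3) = 9/8 - 6206/3 = -49621/24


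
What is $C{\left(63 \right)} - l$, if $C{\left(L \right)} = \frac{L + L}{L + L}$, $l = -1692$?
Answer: $1693$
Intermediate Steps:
$C{\left(L \right)} = 1$ ($C{\left(L \right)} = \frac{2 L}{2 L} = 2 L \frac{1}{2 L} = 1$)
$C{\left(63 \right)} - l = 1 - -1692 = 1 + 1692 = 1693$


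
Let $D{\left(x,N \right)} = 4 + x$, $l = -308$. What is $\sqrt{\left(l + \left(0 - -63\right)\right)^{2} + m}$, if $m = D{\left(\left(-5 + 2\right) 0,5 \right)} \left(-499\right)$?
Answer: $29 \sqrt{69} \approx 240.89$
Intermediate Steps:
$m = -1996$ ($m = \left(4 + \left(-5 + 2\right) 0\right) \left(-499\right) = \left(4 - 0\right) \left(-499\right) = \left(4 + 0\right) \left(-499\right) = 4 \left(-499\right) = -1996$)
$\sqrt{\left(l + \left(0 - -63\right)\right)^{2} + m} = \sqrt{\left(-308 + \left(0 - -63\right)\right)^{2} - 1996} = \sqrt{\left(-308 + \left(0 + 63\right)\right)^{2} - 1996} = \sqrt{\left(-308 + 63\right)^{2} - 1996} = \sqrt{\left(-245\right)^{2} - 1996} = \sqrt{60025 - 1996} = \sqrt{58029} = 29 \sqrt{69}$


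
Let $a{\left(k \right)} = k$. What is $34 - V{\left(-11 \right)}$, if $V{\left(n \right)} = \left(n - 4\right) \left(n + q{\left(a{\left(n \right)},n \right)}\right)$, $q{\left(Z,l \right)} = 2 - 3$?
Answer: $-146$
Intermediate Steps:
$q{\left(Z,l \right)} = -1$ ($q{\left(Z,l \right)} = 2 - 3 = -1$)
$V{\left(n \right)} = \left(-1 + n\right) \left(-4 + n\right)$ ($V{\left(n \right)} = \left(n - 4\right) \left(n - 1\right) = \left(-4 + n\right) \left(-1 + n\right) = \left(-1 + n\right) \left(-4 + n\right)$)
$34 - V{\left(-11 \right)} = 34 - \left(4 + \left(-11\right)^{2} - -55\right) = 34 - \left(4 + 121 + 55\right) = 34 - 180 = -146$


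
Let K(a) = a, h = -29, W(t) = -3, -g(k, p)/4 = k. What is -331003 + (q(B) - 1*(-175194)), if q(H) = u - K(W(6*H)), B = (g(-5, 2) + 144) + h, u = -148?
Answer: -155954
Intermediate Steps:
g(k, p) = -4*k
B = 135 (B = (-4*(-5) + 144) - 29 = (20 + 144) - 29 = 164 - 29 = 135)
q(H) = -145 (q(H) = -148 - 1*(-3) = -148 + 3 = -145)
-331003 + (q(B) - 1*(-175194)) = -331003 + (-145 - 1*(-175194)) = -331003 + (-145 + 175194) = -331003 + 175049 = -155954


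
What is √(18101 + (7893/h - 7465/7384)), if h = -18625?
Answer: √3423293078817180010/13752700 ≈ 134.53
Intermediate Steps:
√(18101 + (7893/h - 7465/7384)) = √(18101 + (7893/(-18625) - 7465/7384)) = √(18101 + (7893*(-1/18625) - 7465*1/7384)) = √(18101 + (-7893/18625 - 7465/7384)) = √(18101 - 197317537/137527000) = √(2489178909463/137527000) = √3423293078817180010/13752700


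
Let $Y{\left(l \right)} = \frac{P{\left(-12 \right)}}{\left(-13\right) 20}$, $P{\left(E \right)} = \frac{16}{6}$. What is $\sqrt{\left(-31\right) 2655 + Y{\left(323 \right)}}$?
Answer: $\frac{i \sqrt{3129648015}}{195} \approx 286.89 i$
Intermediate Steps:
$P{\left(E \right)} = \frac{8}{3}$ ($P{\left(E \right)} = 16 \cdot \frac{1}{6} = \frac{8}{3}$)
$Y{\left(l \right)} = - \frac{2}{195}$ ($Y{\left(l \right)} = \frac{8}{3 \left(\left(-13\right) 20\right)} = \frac{8}{3 \left(-260\right)} = \frac{8}{3} \left(- \frac{1}{260}\right) = - \frac{2}{195}$)
$\sqrt{\left(-31\right) 2655 + Y{\left(323 \right)}} = \sqrt{\left(-31\right) 2655 - \frac{2}{195}} = \sqrt{-82305 - \frac{2}{195}} = \sqrt{- \frac{16049477}{195}} = \frac{i \sqrt{3129648015}}{195}$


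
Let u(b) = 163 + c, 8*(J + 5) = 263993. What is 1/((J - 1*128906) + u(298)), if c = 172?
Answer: -8/764615 ≈ -1.0463e-5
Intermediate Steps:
J = 263953/8 (J = -5 + (⅛)*263993 = -5 + 263993/8 = 263953/8 ≈ 32994.)
u(b) = 335 (u(b) = 163 + 172 = 335)
1/((J - 1*128906) + u(298)) = 1/((263953/8 - 1*128906) + 335) = 1/((263953/8 - 128906) + 335) = 1/(-767295/8 + 335) = 1/(-764615/8) = -8/764615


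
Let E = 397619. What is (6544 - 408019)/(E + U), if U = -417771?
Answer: 401475/20152 ≈ 19.922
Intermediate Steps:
(6544 - 408019)/(E + U) = (6544 - 408019)/(397619 - 417771) = -401475/(-20152) = -401475*(-1/20152) = 401475/20152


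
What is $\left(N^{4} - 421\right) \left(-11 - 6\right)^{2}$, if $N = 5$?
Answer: $58956$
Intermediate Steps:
$\left(N^{4} - 421\right) \left(-11 - 6\right)^{2} = \left(5^{4} - 421\right) \left(-11 - 6\right)^{2} = \left(625 - 421\right) \left(-17\right)^{2} = 204 \cdot 289 = 58956$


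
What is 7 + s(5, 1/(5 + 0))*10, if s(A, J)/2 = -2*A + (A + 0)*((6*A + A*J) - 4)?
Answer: 2507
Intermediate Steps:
s(A, J) = -4*A + 2*A*(-4 + 6*A + A*J) (s(A, J) = 2*(-2*A + (A + 0)*((6*A + A*J) - 4)) = 2*(-2*A + A*(-4 + 6*A + A*J)) = -4*A + 2*A*(-4 + 6*A + A*J))
7 + s(5, 1/(5 + 0))*10 = 7 + (2*5*(-6 + 6*5 + 5/(5 + 0)))*10 = 7 + (2*5*(-6 + 30 + 5/5))*10 = 7 + (2*5*(-6 + 30 + 5*(⅕)))*10 = 7 + (2*5*(-6 + 30 + 1))*10 = 7 + (2*5*25)*10 = 7 + 250*10 = 7 + 2500 = 2507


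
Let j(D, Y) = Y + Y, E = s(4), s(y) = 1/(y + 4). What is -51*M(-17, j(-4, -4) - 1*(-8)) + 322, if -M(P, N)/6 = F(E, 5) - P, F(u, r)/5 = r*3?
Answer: 28474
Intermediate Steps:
s(y) = 1/(4 + y)
E = ⅛ (E = 1/(4 + 4) = 1/8 = ⅛ ≈ 0.12500)
F(u, r) = 15*r (F(u, r) = 5*(r*3) = 5*(3*r) = 15*r)
j(D, Y) = 2*Y
M(P, N) = -450 + 6*P (M(P, N) = -6*(15*5 - P) = -6*(75 - P) = -450 + 6*P)
-51*M(-17, j(-4, -4) - 1*(-8)) + 322 = -51*(-450 + 6*(-17)) + 322 = -51*(-450 - 102) + 322 = -51*(-552) + 322 = 28152 + 322 = 28474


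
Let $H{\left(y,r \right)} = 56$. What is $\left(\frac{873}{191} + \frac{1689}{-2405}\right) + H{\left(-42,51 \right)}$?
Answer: $\frac{27500846}{459355} \approx 59.868$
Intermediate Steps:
$\left(\frac{873}{191} + \frac{1689}{-2405}\right) + H{\left(-42,51 \right)} = \left(\frac{873}{191} + \frac{1689}{-2405}\right) + 56 = \left(873 \cdot \frac{1}{191} + 1689 \left(- \frac{1}{2405}\right)\right) + 56 = \left(\frac{873}{191} - \frac{1689}{2405}\right) + 56 = \frac{1776966}{459355} + 56 = \frac{27500846}{459355}$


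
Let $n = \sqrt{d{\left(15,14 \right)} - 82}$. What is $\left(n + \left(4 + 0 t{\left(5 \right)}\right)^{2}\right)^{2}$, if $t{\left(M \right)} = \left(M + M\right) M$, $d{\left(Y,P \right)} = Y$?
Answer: $\left(16 + i \sqrt{67}\right)^{2} \approx 189.0 + 261.93 i$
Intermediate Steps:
$t{\left(M \right)} = 2 M^{2}$ ($t{\left(M \right)} = 2 M M = 2 M^{2}$)
$n = i \sqrt{67}$ ($n = \sqrt{15 - 82} = \sqrt{-67} = i \sqrt{67} \approx 8.1853 i$)
$\left(n + \left(4 + 0 t{\left(5 \right)}\right)^{2}\right)^{2} = \left(i \sqrt{67} + \left(4 + 0 \cdot 2 \cdot 5^{2}\right)^{2}\right)^{2} = \left(i \sqrt{67} + \left(4 + 0 \cdot 2 \cdot 25\right)^{2}\right)^{2} = \left(i \sqrt{67} + \left(4 + 0 \cdot 50\right)^{2}\right)^{2} = \left(i \sqrt{67} + \left(4 + 0\right)^{2}\right)^{2} = \left(i \sqrt{67} + 4^{2}\right)^{2} = \left(i \sqrt{67} + 16\right)^{2} = \left(16 + i \sqrt{67}\right)^{2}$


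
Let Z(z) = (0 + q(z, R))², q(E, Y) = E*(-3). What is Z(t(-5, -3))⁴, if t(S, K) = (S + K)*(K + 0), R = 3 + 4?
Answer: 722204136308736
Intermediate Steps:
R = 7
q(E, Y) = -3*E
t(S, K) = K*(K + S) (t(S, K) = (K + S)*K = K*(K + S))
Z(z) = 9*z² (Z(z) = (0 - 3*z)² = (-3*z)² = 9*z²)
Z(t(-5, -3))⁴ = (9*(-3*(-3 - 5))²)⁴ = (9*(-3*(-8))²)⁴ = (9*24²)⁴ = (9*576)⁴ = 5184⁴ = 722204136308736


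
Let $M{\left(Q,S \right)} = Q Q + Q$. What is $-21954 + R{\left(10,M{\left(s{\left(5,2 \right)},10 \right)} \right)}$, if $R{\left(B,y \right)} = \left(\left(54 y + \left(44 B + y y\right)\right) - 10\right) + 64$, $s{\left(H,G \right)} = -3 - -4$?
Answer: $-21348$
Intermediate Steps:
$s{\left(H,G \right)} = 1$ ($s{\left(H,G \right)} = -3 + 4 = 1$)
$M{\left(Q,S \right)} = Q + Q^{2}$ ($M{\left(Q,S \right)} = Q^{2} + Q = Q + Q^{2}$)
$R{\left(B,y \right)} = 54 + y^{2} + 44 B + 54 y$ ($R{\left(B,y \right)} = \left(\left(54 y + \left(44 B + y^{2}\right)\right) - 10\right) + 64 = \left(\left(54 y + \left(y^{2} + 44 B\right)\right) - 10\right) + 64 = \left(\left(y^{2} + 44 B + 54 y\right) - 10\right) + 64 = \left(-10 + y^{2} + 44 B + 54 y\right) + 64 = 54 + y^{2} + 44 B + 54 y$)
$-21954 + R{\left(10,M{\left(s{\left(5,2 \right)},10 \right)} \right)} = -21954 + \left(54 + \left(1 \left(1 + 1\right)\right)^{2} + 44 \cdot 10 + 54 \cdot 1 \left(1 + 1\right)\right) = -21954 + \left(54 + \left(1 \cdot 2\right)^{2} + 440 + 54 \cdot 1 \cdot 2\right) = -21954 + \left(54 + 2^{2} + 440 + 54 \cdot 2\right) = -21954 + \left(54 + 4 + 440 + 108\right) = -21954 + 606 = -21348$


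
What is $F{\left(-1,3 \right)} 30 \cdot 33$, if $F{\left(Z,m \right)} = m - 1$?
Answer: $1980$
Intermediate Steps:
$F{\left(Z,m \right)} = -1 + m$
$F{\left(-1,3 \right)} 30 \cdot 33 = \left(-1 + 3\right) 30 \cdot 33 = 2 \cdot 30 \cdot 33 = 60 \cdot 33 = 1980$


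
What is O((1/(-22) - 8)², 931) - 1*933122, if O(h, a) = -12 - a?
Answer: -934065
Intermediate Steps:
O((1/(-22) - 8)², 931) - 1*933122 = (-12 - 1*931) - 1*933122 = (-12 - 931) - 933122 = -943 - 933122 = -934065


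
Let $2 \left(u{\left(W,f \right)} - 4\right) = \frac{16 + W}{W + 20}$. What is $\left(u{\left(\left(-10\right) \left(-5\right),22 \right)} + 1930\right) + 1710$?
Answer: $\frac{255113}{70} \approx 3644.5$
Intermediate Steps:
$u{\left(W,f \right)} = 4 + \frac{16 + W}{2 \left(20 + W\right)}$ ($u{\left(W,f \right)} = 4 + \frac{\left(16 + W\right) \frac{1}{W + 20}}{2} = 4 + \frac{\left(16 + W\right) \frac{1}{20 + W}}{2} = 4 + \frac{\frac{1}{20 + W} \left(16 + W\right)}{2} = 4 + \frac{16 + W}{2 \left(20 + W\right)}$)
$\left(u{\left(\left(-10\right) \left(-5\right),22 \right)} + 1930\right) + 1710 = \left(\frac{176 + 9 \left(\left(-10\right) \left(-5\right)\right)}{2 \left(20 - -50\right)} + 1930\right) + 1710 = \left(\frac{176 + 9 \cdot 50}{2 \left(20 + 50\right)} + 1930\right) + 1710 = \left(\frac{176 + 450}{2 \cdot 70} + 1930\right) + 1710 = \left(\frac{1}{2} \cdot \frac{1}{70} \cdot 626 + 1930\right) + 1710 = \left(\frac{313}{70} + 1930\right) + 1710 = \frac{135413}{70} + 1710 = \frac{255113}{70}$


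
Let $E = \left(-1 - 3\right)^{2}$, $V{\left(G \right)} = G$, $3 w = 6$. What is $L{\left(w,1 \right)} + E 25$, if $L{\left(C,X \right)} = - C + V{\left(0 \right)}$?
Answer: $398$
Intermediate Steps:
$w = 2$ ($w = \frac{1}{3} \cdot 6 = 2$)
$L{\left(C,X \right)} = - C$ ($L{\left(C,X \right)} = - C + 0 = - C$)
$E = 16$ ($E = \left(-4\right)^{2} = 16$)
$L{\left(w,1 \right)} + E 25 = \left(-1\right) 2 + 16 \cdot 25 = -2 + 400 = 398$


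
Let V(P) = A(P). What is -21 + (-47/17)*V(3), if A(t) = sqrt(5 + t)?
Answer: -21 - 94*sqrt(2)/17 ≈ -28.820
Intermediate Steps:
V(P) = sqrt(5 + P)
-21 + (-47/17)*V(3) = -21 + (-47/17)*sqrt(5 + 3) = -21 + (-47*1/17)*sqrt(8) = -21 - 94*sqrt(2)/17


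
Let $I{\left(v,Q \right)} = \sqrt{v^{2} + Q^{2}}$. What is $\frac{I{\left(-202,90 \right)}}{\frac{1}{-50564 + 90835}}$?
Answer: $80542 \sqrt{12226} \approx 8.9056 \cdot 10^{6}$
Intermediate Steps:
$I{\left(v,Q \right)} = \sqrt{Q^{2} + v^{2}}$
$\frac{I{\left(-202,90 \right)}}{\frac{1}{-50564 + 90835}} = \frac{\sqrt{90^{2} + \left(-202\right)^{2}}}{\frac{1}{-50564 + 90835}} = \frac{\sqrt{8100 + 40804}}{\frac{1}{40271}} = \sqrt{48904} \frac{1}{\frac{1}{40271}} = 2 \sqrt{12226} \cdot 40271 = 80542 \sqrt{12226}$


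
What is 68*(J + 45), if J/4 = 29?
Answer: 10948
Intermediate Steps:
J = 116 (J = 4*29 = 116)
68*(J + 45) = 68*(116 + 45) = 68*161 = 10948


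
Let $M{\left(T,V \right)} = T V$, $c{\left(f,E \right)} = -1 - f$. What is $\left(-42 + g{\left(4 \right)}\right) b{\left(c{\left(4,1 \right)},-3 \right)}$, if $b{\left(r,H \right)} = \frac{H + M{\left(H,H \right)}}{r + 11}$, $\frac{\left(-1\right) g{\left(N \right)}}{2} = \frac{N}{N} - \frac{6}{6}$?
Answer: $-42$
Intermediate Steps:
$g{\left(N \right)} = 0$ ($g{\left(N \right)} = - 2 \left(\frac{N}{N} - \frac{6}{6}\right) = - 2 \left(1 - 1\right) = \left(-2\right) 0 = 0$)
$b{\left(r,H \right)} = \frac{H + H^{2}}{11 + r}$ ($b{\left(r,H \right)} = \frac{H + H H}{r + 11} = \frac{H + H^{2}}{11 + r}$)
$\left(-42 + g{\left(4 \right)}\right) b{\left(c{\left(4,1 \right)},-3 \right)} = \left(-42 + 0\right) \left(- \frac{3 \left(1 - 3\right)}{11 - 5}\right) = - 42 \left(\left(-3\right) \frac{1}{11 - 5} \left(-2\right)\right) = - 42 \left(\left(-3\right) \frac{1}{6} \left(-2\right)\right) = \left(-42\right) 1 = -42$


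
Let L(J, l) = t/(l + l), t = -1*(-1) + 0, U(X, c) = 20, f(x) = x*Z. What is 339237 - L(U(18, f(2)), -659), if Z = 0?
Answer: 447114367/1318 ≈ 3.3924e+5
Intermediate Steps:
f(x) = 0 (f(x) = x*0 = 0)
t = 1 (t = 1 + 0 = 1)
L(J, l) = 1/(2*l) (L(J, l) = 1/(l + l) = 1/(2*l))
339237 - L(U(18, f(2)), -659) = 339237 - 1/(2*(-659)) = 339237 - (-1)/(2*659) = 339237 - 1*(-1/1318) = 339237 + 1/1318 = 447114367/1318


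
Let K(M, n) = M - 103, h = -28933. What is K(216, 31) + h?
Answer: -28820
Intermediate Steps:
K(M, n) = -103 + M
K(216, 31) + h = (-103 + 216) - 28933 = 113 - 28933 = -28820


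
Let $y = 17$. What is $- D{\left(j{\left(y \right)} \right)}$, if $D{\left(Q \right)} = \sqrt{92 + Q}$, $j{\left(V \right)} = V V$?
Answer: $- \sqrt{381} \approx -19.519$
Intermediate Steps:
$j{\left(V \right)} = V^{2}$
$- D{\left(j{\left(y \right)} \right)} = - \sqrt{92 + 17^{2}} = - \sqrt{92 + 289} = - \sqrt{381}$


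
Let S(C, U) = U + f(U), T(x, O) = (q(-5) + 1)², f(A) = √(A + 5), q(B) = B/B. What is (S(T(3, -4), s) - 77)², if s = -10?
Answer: (87 - I*√5)² ≈ 7564.0 - 389.08*I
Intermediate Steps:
q(B) = 1
f(A) = √(5 + A)
T(x, O) = 4 (T(x, O) = (1 + 1)² = 2² = 4)
S(C, U) = U + √(5 + U)
(S(T(3, -4), s) - 77)² = ((-10 + √(5 - 10)) - 77)² = ((-10 + √(-5)) - 77)² = ((-10 + I*√5) - 77)² = (-87 + I*√5)²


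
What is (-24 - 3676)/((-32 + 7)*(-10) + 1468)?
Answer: -1850/859 ≈ -2.1537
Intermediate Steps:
(-24 - 3676)/((-32 + 7)*(-10) + 1468) = -3700/(-25*(-10) + 1468) = -3700/(250 + 1468) = -3700/1718 = -3700*1/1718 = -1850/859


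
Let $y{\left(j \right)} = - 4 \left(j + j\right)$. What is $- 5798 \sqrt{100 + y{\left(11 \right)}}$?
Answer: $- 11596 \sqrt{3} \approx -20085.0$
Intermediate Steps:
$y{\left(j \right)} = - 8 j$ ($y{\left(j \right)} = - 4 \cdot 2 j = - 8 j$)
$- 5798 \sqrt{100 + y{\left(11 \right)}} = - 5798 \sqrt{100 - 88} = - 5798 \sqrt{12} = - 5798 \cdot 2 \sqrt{3} = - 11596 \sqrt{3}$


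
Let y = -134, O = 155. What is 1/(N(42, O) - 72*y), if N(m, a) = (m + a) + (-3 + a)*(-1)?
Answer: 1/9693 ≈ 0.00010317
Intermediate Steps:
N(m, a) = 3 + m (N(m, a) = (a + m) + (3 - a) = 3 + m)
1/(N(42, O) - 72*y) = 1/((3 + 42) - 72*(-134)) = 1/(45 + 9648) = 1/9693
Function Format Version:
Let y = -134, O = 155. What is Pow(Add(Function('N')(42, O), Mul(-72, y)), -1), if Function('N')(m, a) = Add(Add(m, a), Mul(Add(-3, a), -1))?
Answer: Rational(1, 9693) ≈ 0.00010317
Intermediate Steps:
Function('N')(m, a) = Add(3, m) (Function('N')(m, a) = Add(Add(a, m), Add(3, Mul(-1, a))) = Add(3, m))
Pow(Add(Function('N')(42, O), Mul(-72, y)), -1) = Pow(Add(Add(3, 42), Mul(-72, -134)), -1) = Pow(Add(45, 9648), -1) = Pow(9693, -1) = Rational(1, 9693)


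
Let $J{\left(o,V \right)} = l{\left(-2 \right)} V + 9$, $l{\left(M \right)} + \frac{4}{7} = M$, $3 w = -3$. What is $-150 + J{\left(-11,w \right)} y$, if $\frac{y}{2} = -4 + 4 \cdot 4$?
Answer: $\frac{894}{7} \approx 127.71$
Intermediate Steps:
$w = -1$ ($w = \frac{1}{3} \left(-3\right) = -1$)
$l{\left(M \right)} = - \frac{4}{7} + M$
$J{\left(o,V \right)} = 9 - \frac{18 V}{7}$ ($J{\left(o,V \right)} = \left(- \frac{4}{7} - 2\right) V + 9 = - \frac{18 V}{7} + 9 = 9 - \frac{18 V}{7}$)
$y = 24$ ($y = 2 \left(-4 + 4 \cdot 4\right) = 2 \left(-4 + 16\right) = 2 \cdot 12 = 24$)
$-150 + J{\left(-11,w \right)} y = -150 + \left(9 - - \frac{18}{7}\right) 24 = -150 + \left(9 + \frac{18}{7}\right) 24 = -150 + \frac{81}{7} \cdot 24 = -150 + \frac{1944}{7} = \frac{894}{7}$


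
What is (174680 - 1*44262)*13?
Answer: 1695434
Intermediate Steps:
(174680 - 1*44262)*13 = (174680 - 44262)*13 = 130418*13 = 1695434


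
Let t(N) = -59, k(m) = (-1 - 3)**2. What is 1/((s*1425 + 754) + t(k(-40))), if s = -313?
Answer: -1/445330 ≈ -2.2455e-6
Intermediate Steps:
k(m) = 16 (k(m) = (-4)**2 = 16)
1/((s*1425 + 754) + t(k(-40))) = 1/((-313*1425 + 754) - 59) = 1/((-446025 + 754) - 59) = 1/(-445271 - 59) = 1/(-445330) = -1/445330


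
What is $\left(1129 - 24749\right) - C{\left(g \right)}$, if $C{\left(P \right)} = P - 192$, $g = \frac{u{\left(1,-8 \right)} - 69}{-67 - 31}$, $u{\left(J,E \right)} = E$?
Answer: $- \frac{328003}{14} \approx -23429.0$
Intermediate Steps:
$g = \frac{11}{14}$ ($g = \frac{-8 - 69}{-67 - 31} = - \frac{77}{-98} = \left(-77\right) \left(- \frac{1}{98}\right) = \frac{11}{14} \approx 0.78571$)
$C{\left(P \right)} = -192 + P$
$\left(1129 - 24749\right) - C{\left(g \right)} = \left(1129 - 24749\right) - \left(-192 + \frac{11}{14}\right) = \left(1129 - 24749\right) - - \frac{2677}{14} = -23620 + \frac{2677}{14} = - \frac{328003}{14}$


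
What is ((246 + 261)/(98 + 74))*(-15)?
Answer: -7605/172 ≈ -44.215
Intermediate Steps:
((246 + 261)/(98 + 74))*(-15) = (507/172)*(-15) = -7605/172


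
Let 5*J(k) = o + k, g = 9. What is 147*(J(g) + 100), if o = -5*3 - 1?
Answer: 72471/5 ≈ 14494.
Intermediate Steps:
o = -16 (o = -15 - 1 = -16)
J(k) = -16/5 + k/5 (J(k) = (-16 + k)/5 = -16/5 + k/5)
147*(J(g) + 100) = 147*((-16/5 + (⅕)*9) + 100) = 147*((-16/5 + 9/5) + 100) = 147*(-7/5 + 100) = 147*(493/5) = 72471/5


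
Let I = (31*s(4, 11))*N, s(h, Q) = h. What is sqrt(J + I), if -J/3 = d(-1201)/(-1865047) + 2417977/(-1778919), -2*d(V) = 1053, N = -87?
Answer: 5*I*sqrt(2110309555204281659430053854)/2211845029462 ≈ 103.85*I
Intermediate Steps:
d(V) = -1053/2 (d(V) = -1/2*1053 = -1053/2)
J = 9017408298131/2211845029462 (J = -3*(-1053/2/(-1865047) + 2417977/(-1778919)) = -3*(-1053/2*(-1/1865047) + 2417977*(-1/1778919)) = -3*(1053/3730094 - 2417977/1778919) = -3*(-9017408298131/6635535088386) = 9017408298131/2211845029462 ≈ 4.0769)
I = -10788 (I = (31*4)*(-87) = 124*(-87) = -10788)
sqrt(J + I) = sqrt(9017408298131/2211845029462 - 10788) = sqrt(-23852366769537925/2211845029462) = 5*I*sqrt(2110309555204281659430053854)/2211845029462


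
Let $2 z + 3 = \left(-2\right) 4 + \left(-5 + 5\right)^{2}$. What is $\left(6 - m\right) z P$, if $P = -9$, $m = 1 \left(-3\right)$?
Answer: $\frac{891}{2} \approx 445.5$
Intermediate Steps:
$m = -3$
$z = - \frac{11}{2}$ ($z = - \frac{3}{2} + \frac{\left(-2\right) 4 + \left(-5 + 5\right)^{2}}{2} = - \frac{3}{2} + \frac{-8 + 0^{2}}{2} = - \frac{3}{2} + \frac{-8 + 0}{2} = - \frac{3}{2} + \frac{1}{2} \left(-8\right) = - \frac{3}{2} - 4 = - \frac{11}{2} \approx -5.5$)
$\left(6 - m\right) z P = \left(6 - -3\right) \left(- \frac{11}{2}\right) \left(-9\right) = \left(6 + 3\right) \left(- \frac{11}{2}\right) \left(-9\right) = 9 \left(- \frac{11}{2}\right) \left(-9\right) = \left(- \frac{99}{2}\right) \left(-9\right) = \frac{891}{2}$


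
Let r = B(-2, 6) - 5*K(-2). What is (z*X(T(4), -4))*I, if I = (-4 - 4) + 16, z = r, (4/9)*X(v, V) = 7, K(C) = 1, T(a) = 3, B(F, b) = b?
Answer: 126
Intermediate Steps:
r = 1 (r = 6 - 5*1 = 6 - 5 = 1)
X(v, V) = 63/4 (X(v, V) = (9/4)*7 = 63/4)
z = 1
I = 8 (I = -8 + 16 = 8)
(z*X(T(4), -4))*I = (1*(63/4))*8 = (63/4)*8 = 126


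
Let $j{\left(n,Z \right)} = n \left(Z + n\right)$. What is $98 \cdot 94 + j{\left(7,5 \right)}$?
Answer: $9296$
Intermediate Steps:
$98 \cdot 94 + j{\left(7,5 \right)} = 98 \cdot 94 + 7 \left(5 + 7\right) = 9212 + 7 \cdot 12 = 9212 + 84 = 9296$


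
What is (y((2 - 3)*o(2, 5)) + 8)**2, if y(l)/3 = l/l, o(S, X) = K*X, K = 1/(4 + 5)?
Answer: 121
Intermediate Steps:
K = 1/9 ≈ 0.11111
o(S, X) = X/9
y(l) = 3 (y(l) = 3*(l/l) = 3*1 = 3)
(y((2 - 3)*o(2, 5)) + 8)**2 = (3 + 8)**2 = 11**2 = 121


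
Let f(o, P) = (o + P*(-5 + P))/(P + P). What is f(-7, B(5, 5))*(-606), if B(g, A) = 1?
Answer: 3333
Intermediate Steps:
f(o, P) = (o + P*(-5 + P))/(2*P) (f(o, P) = (o + P*(-5 + P))/((2*P)) = (o + P*(-5 + P))*(1/(2*P)) = (o + P*(-5 + P))/(2*P))
f(-7, B(5, 5))*(-606) = ((½)*(-7 + 1*(-5 + 1))/1)*(-606) = ((½)*1*(-7 + 1*(-4)))*(-606) = ((½)*1*(-7 - 4))*(-606) = ((½)*1*(-11))*(-606) = -11/2*(-606) = 3333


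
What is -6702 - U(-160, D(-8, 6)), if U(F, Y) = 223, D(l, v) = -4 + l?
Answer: -6925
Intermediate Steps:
-6702 - U(-160, D(-8, 6)) = -6702 - 1*223 = -6702 - 223 = -6925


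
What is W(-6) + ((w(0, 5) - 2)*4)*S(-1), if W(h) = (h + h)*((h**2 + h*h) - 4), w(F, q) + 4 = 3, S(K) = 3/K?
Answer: -780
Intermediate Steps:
w(F, q) = -1 (w(F, q) = -4 + 3 = -1)
W(h) = 2*h*(-4 + 2*h**2) (W(h) = (2*h)*((h**2 + h**2) - 4) = (2*h)*(2*h**2 - 4) = (2*h)*(-4 + 2*h**2) = 2*h*(-4 + 2*h**2))
W(-6) + ((w(0, 5) - 2)*4)*S(-1) = 4*(-6)*(-2 + (-6)**2) + ((-1 - 2)*4)*(3/(-1)) = 4*(-6)*(-2 + 36) + (-3*4)*(3*(-1)) = 4*(-6)*34 - 12*(-3) = -816 + 36 = -780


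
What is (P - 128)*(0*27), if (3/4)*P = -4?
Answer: 0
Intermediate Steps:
P = -16/3 (P = (4/3)*(-4) = -16/3 ≈ -5.3333)
(P - 128)*(0*27) = (-16/3 - 128)*(0*27) = -400/3*0 = 0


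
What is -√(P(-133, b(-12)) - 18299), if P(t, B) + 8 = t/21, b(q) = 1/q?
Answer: -2*I*√41205/3 ≈ -135.33*I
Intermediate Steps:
P(t, B) = -8 + t/21
-√(P(-133, b(-12)) - 18299) = -√((-8 + (1/21)*(-133)) - 18299) = -√((-8 - 19/3) - 18299) = -√(-43/3 - 18299) = -√(-54940/3) = -2*I*√41205/3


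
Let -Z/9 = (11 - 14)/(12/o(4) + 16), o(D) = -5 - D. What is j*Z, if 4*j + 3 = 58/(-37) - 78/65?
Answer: -7857/2960 ≈ -2.6544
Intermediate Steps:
j = -1067/740 (j = -¾ + (58/(-37) - 78/65)/4 = -¾ + (58*(-1/37) - 78*1/65)/4 = -¾ + (-58/37 - 6/5)/4 = -¾ + (¼)*(-512/185) = -¾ - 128/185 = -1067/740 ≈ -1.4419)
Z = 81/44 (Z = -9*(11 - 14)/(12/(-5 - 1*4) + 16) = -(-27)/(12/(-5 - 4) + 16) = -(-27)/(12/(-9) + 16) = -(-27)/(12*(-⅑) + 16) = -(-27)/(-4/3 + 16) = -(-27)/44/3 = -(-27)*3/44 = -9*(-9/44) = 81/44 ≈ 1.8409)
j*Z = -1067/740*81/44 = -7857/2960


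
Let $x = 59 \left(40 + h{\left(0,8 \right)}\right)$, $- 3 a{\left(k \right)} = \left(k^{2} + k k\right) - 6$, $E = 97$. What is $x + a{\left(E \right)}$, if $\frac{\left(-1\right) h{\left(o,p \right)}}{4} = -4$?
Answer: $- \frac{8900}{3} \approx -2966.7$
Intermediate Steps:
$h{\left(o,p \right)} = 16$ ($h{\left(o,p \right)} = \left(-4\right) \left(-4\right) = 16$)
$a{\left(k \right)} = 2 - \frac{2 k^{2}}{3}$ ($a{\left(k \right)} = - \frac{\left(k^{2} + k k\right) - 6}{3} = - \frac{\left(k^{2} + k^{2}\right) - 6}{3} = - \frac{2 k^{2} - 6}{3} = - \frac{-6 + 2 k^{2}}{3} = 2 - \frac{2 k^{2}}{3}$)
$x = 3304$ ($x = 59 \left(40 + 16\right) = 59 \cdot 56 = 3304$)
$x + a{\left(E \right)} = 3304 + \left(2 - \frac{2 \cdot 97^{2}}{3}\right) = 3304 + \left(2 - \frac{18818}{3}\right) = 3304 - \frac{18812}{3} = - \frac{8900}{3}$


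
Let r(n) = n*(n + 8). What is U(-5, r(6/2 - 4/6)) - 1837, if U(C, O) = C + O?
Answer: -16361/9 ≈ -1817.9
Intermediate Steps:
r(n) = n*(8 + n)
U(-5, r(6/2 - 4/6)) - 1837 = (-5 + (6/2 - 4/6)*(8 + (6/2 - 4/6))) - 1837 = (-5 + (6*(½) - 4*⅙)*(8 + (6*(½) - 4*⅙))) - 1837 = (-5 + (3 - ⅔)*(8 + (3 - ⅔))) - 1837 = (-5 + 7*(8 + 7/3)/3) - 1837 = (-5 + (7/3)*(31/3)) - 1837 = (-5 + 217/9) - 1837 = 172/9 - 1837 = -16361/9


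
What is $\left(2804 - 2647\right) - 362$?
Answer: $-205$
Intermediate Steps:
$\left(2804 - 2647\right) - 362 = 157 - 362 = -205$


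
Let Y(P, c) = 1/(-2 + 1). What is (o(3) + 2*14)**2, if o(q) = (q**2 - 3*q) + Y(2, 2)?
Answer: 729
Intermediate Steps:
Y(P, c) = -1 (Y(P, c) = 1/(-1) = -1)
o(q) = -1 + q**2 - 3*q (o(q) = (q**2 - 3*q) - 1 = -1 + q**2 - 3*q)
(o(3) + 2*14)**2 = ((-1 + 3**2 - 3*3) + 2*14)**2 = ((-1 + 9 - 9) + 28)**2 = (-1 + 28)**2 = 27**2 = 729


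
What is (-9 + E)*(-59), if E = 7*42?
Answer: -16815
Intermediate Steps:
E = 294
(-9 + E)*(-59) = (-9 + 294)*(-59) = 285*(-59) = -16815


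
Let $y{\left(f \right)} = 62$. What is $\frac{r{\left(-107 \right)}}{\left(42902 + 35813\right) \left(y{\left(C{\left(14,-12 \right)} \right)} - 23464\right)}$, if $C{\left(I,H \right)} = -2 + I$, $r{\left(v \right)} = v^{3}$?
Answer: $\frac{1225043}{1842088430} \approx 0.00066503$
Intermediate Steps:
$\frac{r{\left(-107 \right)}}{\left(42902 + 35813\right) \left(y{\left(C{\left(14,-12 \right)} \right)} - 23464\right)} = \frac{\left(-107\right)^{3}}{\left(42902 + 35813\right) \left(62 - 23464\right)} = - \frac{1225043}{78715 \left(-23402\right)} = - \frac{1225043}{-1842088430} = \left(-1225043\right) \left(- \frac{1}{1842088430}\right) = \frac{1225043}{1842088430}$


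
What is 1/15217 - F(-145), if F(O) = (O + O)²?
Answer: -1279749699/15217 ≈ -84100.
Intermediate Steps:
F(O) = 4*O² (F(O) = (2*O)² = 4*O²)
1/15217 - F(-145) = 1/15217 - 4*(-145)² = 1/15217 - 4*21025 = 1/15217 - 1*84100 = 1/15217 - 84100 = -1279749699/15217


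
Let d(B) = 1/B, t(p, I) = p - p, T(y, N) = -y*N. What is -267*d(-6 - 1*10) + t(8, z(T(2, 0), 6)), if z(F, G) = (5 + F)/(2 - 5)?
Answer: 267/16 ≈ 16.688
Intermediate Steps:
T(y, N) = -N*y
z(F, G) = -5/3 - F/3 (z(F, G) = (5 + F)/(-3) = (5 + F)*(-⅓) = -5/3 - F/3)
t(p, I) = 0
-267*d(-6 - 1*10) + t(8, z(T(2, 0), 6)) = -267/(-6 - 1*10) + 0 = -267/(-6 - 10) + 0 = -267/(-16) + 0 = -267*(-1/16) + 0 = 267/16 + 0 = 267/16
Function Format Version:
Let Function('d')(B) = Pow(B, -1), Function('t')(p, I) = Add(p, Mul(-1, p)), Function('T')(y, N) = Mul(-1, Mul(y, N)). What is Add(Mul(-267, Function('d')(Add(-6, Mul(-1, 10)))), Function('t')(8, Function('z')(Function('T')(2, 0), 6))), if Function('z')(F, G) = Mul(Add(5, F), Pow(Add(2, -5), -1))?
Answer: Rational(267, 16) ≈ 16.688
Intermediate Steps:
Function('T')(y, N) = Mul(-1, N, y) (Function('T')(y, N) = Mul(-1, Mul(N, y)) = Mul(-1, N, y))
Function('z')(F, G) = Add(Rational(-5, 3), Mul(Rational(-1, 3), F)) (Function('z')(F, G) = Mul(Add(5, F), Pow(-3, -1)) = Mul(Add(5, F), Rational(-1, 3)) = Add(Rational(-5, 3), Mul(Rational(-1, 3), F)))
Function('t')(p, I) = 0
Add(Mul(-267, Function('d')(Add(-6, Mul(-1, 10)))), Function('t')(8, Function('z')(Function('T')(2, 0), 6))) = Add(Mul(-267, Pow(Add(-6, Mul(-1, 10)), -1)), 0) = Add(Mul(-267, Pow(Add(-6, -10), -1)), 0) = Add(Mul(-267, Pow(-16, -1)), 0) = Add(Mul(-267, Rational(-1, 16)), 0) = Add(Rational(267, 16), 0) = Rational(267, 16)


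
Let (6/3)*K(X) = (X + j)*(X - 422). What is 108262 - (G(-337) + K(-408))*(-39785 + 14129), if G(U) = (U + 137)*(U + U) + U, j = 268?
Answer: 4940504590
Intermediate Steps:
K(X) = (-422 + X)*(268 + X)/2 (K(X) = ((X + 268)*(X - 422))/2 = ((268 + X)*(-422 + X))/2 = ((-422 + X)*(268 + X))/2 = (-422 + X)*(268 + X)/2)
G(U) = U + 2*U*(137 + U) (G(U) = (137 + U)*(2*U) + U = 2*U*(137 + U) + U = U + 2*U*(137 + U))
108262 - (G(-337) + K(-408))*(-39785 + 14129) = 108262 - (-337*(275 + 2*(-337)) + (-56548 + (½)*(-408)² - 77*(-408)))*(-39785 + 14129) = 108262 - (-337*(275 - 674) + (-56548 + (½)*166464 + 31416))*(-25656) = 108262 - (-337*(-399) + (-56548 + 83232 + 31416))*(-25656) = 108262 - (134463 + 58100)*(-25656) = 108262 - 192563*(-25656) = 108262 - 1*(-4940396328) = 108262 + 4940396328 = 4940504590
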